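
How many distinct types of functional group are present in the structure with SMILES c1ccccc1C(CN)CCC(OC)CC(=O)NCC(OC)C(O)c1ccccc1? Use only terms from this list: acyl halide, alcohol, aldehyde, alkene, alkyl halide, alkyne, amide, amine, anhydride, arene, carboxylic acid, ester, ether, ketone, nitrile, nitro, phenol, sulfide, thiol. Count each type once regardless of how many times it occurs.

5

Working along the chain:
  C6H5: C6H5– phenyl ring → arene.
  CH(CH2NH2): pendant –CH2NH2: N on sp³ C, no adjacent C=O → amine.
  CH(OCH3): pendant –OCH3: C–O–C with sp³ C, no adjacent C=O → ether.
  CH2CONHCH2: –C(=O)–N– linkage → amide (the N is not an amine).
  CH(OCH3): pendant –OCH3: C–O–C with sp³ C, no adjacent C=O → ether.
  CH(OH): –OH on an sp³ carbon → alcohol (secondary).
  C6H5: –C6H5 phenyl ring → arene.
Distinct types present: alcohol, amide, amine, arene, ether.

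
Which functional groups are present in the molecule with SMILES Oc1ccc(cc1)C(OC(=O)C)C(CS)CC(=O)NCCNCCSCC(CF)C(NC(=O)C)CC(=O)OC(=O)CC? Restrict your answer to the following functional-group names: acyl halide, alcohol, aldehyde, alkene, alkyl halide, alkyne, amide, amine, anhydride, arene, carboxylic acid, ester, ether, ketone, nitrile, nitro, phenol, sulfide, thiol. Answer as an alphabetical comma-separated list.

Taking each segment in turn:
  HOC6H4: –OH attached directly to an aromatic ring → phenol (not alcohol); the ring itself is an arene.
  CH(OCOCH3): pendant –OC(=O)CH3: an acyloxy group → ester.
  CH(CH2SH): pendant –CH2SH → thiol.
  CH2CONHCH2: –C(=O)–N– linkage → amide (the N is not an amine).
  CH2NHCH2: C–N–C with sp³ carbons and no adjacent C=O → amine (secondary).
  CH2SCH2: C–S–C linkage → sulfide (thioether).
  CH(CH2F): pendant –CH2X: halogen on sp³ carbon → alkyl halide.
  CH(NHCOCH3): pendant –NHC(=O)CH3: N bonded to a carbonyl → amide (not amine).
  CH2CO-O-COCH2: two acyl groups sharing one oxygen, –C(=O)–O–C(=O)– → anhydride.

alkyl halide, amide, amine, anhydride, arene, ester, phenol, sulfide, thiol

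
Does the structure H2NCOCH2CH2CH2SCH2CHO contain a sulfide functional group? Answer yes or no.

yes

–C(=O)NH2: carbonyl C bonded to C and to N → amide (the N is not a separate amine).
C–S–C linkage → sulfide (thioether).
terminal –CHO: carbonyl C bonded to H and C → aldehyde.
The CH2SCH2 segment supplies the sulfide: C–S–C linkage → sulfide (thioether).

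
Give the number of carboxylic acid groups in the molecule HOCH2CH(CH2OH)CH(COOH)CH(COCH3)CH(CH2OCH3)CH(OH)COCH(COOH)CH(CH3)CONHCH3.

2

Reading the structure from left to right:
  HOCH2: HO– on an sp³ carbon → alcohol.
  CH(CH2OH): pendant –CH2OH on an sp³ backbone C → alcohol.
  CH(COOH): pendant –COOH: carbonyl C bonded to C and –OH → carboxylic acid.
  CH(COCH3): pendant –COCH3: carbonyl C bonded to two carbons → ketone.
  CH(CH2OCH3): pendant –CH2OCH3: C–O–C linkage → ether.
  CH(OH): –OH on an sp³ carbon → alcohol (secondary).
  CO: –C(=O)– with carbon on both sides → ketone.
  CH(COOH): pendant –COOH: carbonyl C bonded to C and –OH → carboxylic acid.
  CONHCH3: –C(=O)NHCH3: carbonyl C bonded to C and to N → amide (the N is not an amine).
Carboxylic acid appears at: CH(COOH), CH(COOH) → 2.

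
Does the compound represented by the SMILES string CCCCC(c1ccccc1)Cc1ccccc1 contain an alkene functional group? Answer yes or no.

no

pendant –C6H5: benzene ring → arene.
–C6H5 phenyl ring → arene.
In each of CH(C6H5) and C6H5, the C=C units are part of an aromatic ring, which is an arene, not an isolated alkene.
The groups actually present are: arene.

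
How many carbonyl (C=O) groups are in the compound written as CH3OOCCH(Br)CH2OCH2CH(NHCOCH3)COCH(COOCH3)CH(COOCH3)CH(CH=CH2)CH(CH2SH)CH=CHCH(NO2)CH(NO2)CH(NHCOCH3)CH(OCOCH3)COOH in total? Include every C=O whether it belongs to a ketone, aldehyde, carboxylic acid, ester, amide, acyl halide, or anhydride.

8

CH3OOC: ester, 1 C=O (running total 1).
CH(NHCOCH3): amide, 1 C=O (running total 2).
CO: ketone, 1 C=O (running total 3).
CH(COOCH3): ester, 1 C=O (running total 4).
CH(COOCH3): ester, 1 C=O (running total 5).
CH(NHCOCH3): amide, 1 C=O (running total 6).
CH(OCOCH3): ester, 1 C=O (running total 7).
COOH: carboxylic acid, 1 C=O (running total 8).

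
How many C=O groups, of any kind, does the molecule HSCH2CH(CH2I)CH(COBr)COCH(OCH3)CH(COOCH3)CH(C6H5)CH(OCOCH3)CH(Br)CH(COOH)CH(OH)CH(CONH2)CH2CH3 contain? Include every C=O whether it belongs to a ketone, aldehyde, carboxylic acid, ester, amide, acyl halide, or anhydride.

6

CH(COBr): acyl halide, 1 C=O (running total 1).
CO: ketone, 1 C=O (running total 2).
CH(COOCH3): ester, 1 C=O (running total 3).
CH(OCOCH3): ester, 1 C=O (running total 4).
CH(COOH): carboxylic acid, 1 C=O (running total 5).
CH(CONH2): amide, 1 C=O (running total 6).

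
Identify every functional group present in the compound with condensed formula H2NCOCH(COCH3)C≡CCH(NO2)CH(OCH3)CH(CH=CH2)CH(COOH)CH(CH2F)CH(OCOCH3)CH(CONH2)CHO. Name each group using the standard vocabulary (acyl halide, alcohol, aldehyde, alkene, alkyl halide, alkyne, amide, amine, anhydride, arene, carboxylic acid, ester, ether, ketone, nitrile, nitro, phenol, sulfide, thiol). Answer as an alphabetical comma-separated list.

aldehyde, alkene, alkyl halide, alkyne, amide, carboxylic acid, ester, ether, ketone, nitro

–C(=O)NH2: carbonyl C bonded to C and to N → amide (the N is not a separate amine).
pendant –COCH3: carbonyl C bonded to two carbons → ketone.
C≡C triple bond → alkyne.
–NO2 on an sp³ carbon → nitro (the N=O is not a carbonyl).
pendant –OCH3: C–O–C with sp³ C, no adjacent C=O → ether.
pendant –CH=CH2: C=C double bond → alkene.
pendant –COOH: carbonyl C bonded to C and –OH → carboxylic acid.
pendant –CH2X: halogen on sp³ carbon → alkyl halide.
pendant –OC(=O)CH3: an acyloxy group → ester.
pendant –CONH2: carbonyl C bonded to C and N → amide.
terminal –CHO: carbonyl C bonded to H and C → aldehyde.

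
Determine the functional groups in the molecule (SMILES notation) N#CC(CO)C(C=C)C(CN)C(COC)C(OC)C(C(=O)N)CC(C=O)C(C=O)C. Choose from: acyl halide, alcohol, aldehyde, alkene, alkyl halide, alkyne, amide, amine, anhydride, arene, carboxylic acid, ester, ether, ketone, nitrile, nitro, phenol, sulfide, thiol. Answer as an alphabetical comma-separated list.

alcohol, aldehyde, alkene, amide, amine, ether, nitrile

N≡C–: carbon triple-bonded to nitrogen → nitrile.
pendant –CH2OH on an sp³ backbone C → alcohol.
pendant –CH=CH2: C=C double bond → alkene.
pendant –CH2NH2: N on sp³ C, no adjacent C=O → amine.
pendant –CH2OCH3: C–O–C linkage → ether.
pendant –OCH3: C–O–C with sp³ C, no adjacent C=O → ether.
pendant –CONH2: carbonyl C bonded to C and N → amide.
pendant –CHO: carbonyl C bonded to C and H → aldehyde.
pendant –CHO: carbonyl C bonded to C and H → aldehyde.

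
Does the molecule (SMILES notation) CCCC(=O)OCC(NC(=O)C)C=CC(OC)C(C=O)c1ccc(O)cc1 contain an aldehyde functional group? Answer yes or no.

Reading the structure from left to right:
  CH2COOCH2: –C(=O)–O–C with C on the carbonyl side → ester.
  CH(NHCOCH3): pendant –NHC(=O)CH3: N bonded to a carbonyl → amide (not amine).
  CH=CH: C=C double bond → alkene.
  CH(OCH3): pendant –OCH3: C–O–C with sp³ C, no adjacent C=O → ether.
  CH(CHO): pendant –CHO: carbonyl C bonded to C and H → aldehyde.
  C6H4OH: –OH attached directly to an aromatic ring → phenol (not alcohol); the ring itself is an arene.
The CH(CHO) segment supplies the aldehyde: pendant –CHO: carbonyl C bonded to C and H → aldehyde.

yes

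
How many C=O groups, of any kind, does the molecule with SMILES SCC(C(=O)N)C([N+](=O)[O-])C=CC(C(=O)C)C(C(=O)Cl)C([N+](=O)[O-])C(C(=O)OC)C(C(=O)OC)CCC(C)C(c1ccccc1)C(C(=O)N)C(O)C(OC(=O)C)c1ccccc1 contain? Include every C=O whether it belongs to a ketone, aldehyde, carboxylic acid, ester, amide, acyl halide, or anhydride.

7

CH(CONH2): amide, 1 C=O (running total 1).
CH(COCH3): ketone, 1 C=O (running total 2).
CH(COCl): acyl halide, 1 C=O (running total 3).
CH(COOCH3): ester, 1 C=O (running total 4).
CH(COOCH3): ester, 1 C=O (running total 5).
CH(CONH2): amide, 1 C=O (running total 6).
CH(OCOCH3): ester, 1 C=O (running total 7).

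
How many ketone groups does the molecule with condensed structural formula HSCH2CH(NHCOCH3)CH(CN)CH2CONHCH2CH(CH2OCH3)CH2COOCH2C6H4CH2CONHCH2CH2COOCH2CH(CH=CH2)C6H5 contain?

Working along the chain:
  HSCH2: –SH on an sp³ carbon → thiol.
  CH(NHCOCH3): pendant –NHC(=O)CH3: N bonded to a carbonyl → amide (not amine).
  CH(CN): pendant –C≡N: nitrile.
  CH2CONHCH2: –C(=O)–N– linkage → amide (the N is not an amine).
  CH(CH2OCH3): pendant –CH2OCH3: C–O–C linkage → ether.
  CH2COOCH2: –C(=O)–O–C with C on the carbonyl side → ester.
  C6H4: para-disubstituted benzene ring → arene.
  CH2CONHCH2: –C(=O)–N– linkage → amide (the N is not an amine).
  CH2COOCH2: –C(=O)–O–C with C on the carbonyl side → ester.
  CH(CH=CH2): pendant –CH=CH2: C=C double bond → alkene.
  C6H5: –C6H5 phenyl ring → arene.
No segment is a ketone: CH(NHCOCH3) is amide, not ketone; CH2CONHCH2 is amide, not ketone; CH2COOCH2 is ester, not ketone. → 0.

0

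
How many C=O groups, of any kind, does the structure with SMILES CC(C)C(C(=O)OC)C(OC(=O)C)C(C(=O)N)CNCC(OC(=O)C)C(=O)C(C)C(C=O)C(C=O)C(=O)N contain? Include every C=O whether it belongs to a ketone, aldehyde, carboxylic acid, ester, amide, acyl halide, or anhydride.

CH(COOCH3): ester, 1 C=O (running total 1).
CH(OCOCH3): ester, 1 C=O (running total 2).
CH(CONH2): amide, 1 C=O (running total 3).
CH(OCOCH3): ester, 1 C=O (running total 4).
CO: ketone, 1 C=O (running total 5).
CH(CHO): aldehyde, 1 C=O (running total 6).
CH(CHO): aldehyde, 1 C=O (running total 7).
CONH2: amide, 1 C=O (running total 8).

8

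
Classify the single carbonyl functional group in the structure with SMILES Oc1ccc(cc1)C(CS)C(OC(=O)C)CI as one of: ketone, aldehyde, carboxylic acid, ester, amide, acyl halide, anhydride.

The carbonyl is in the CH(OCOCH3) segment: pendant –OC(=O)CH3: an acyloxy group → ester.

ester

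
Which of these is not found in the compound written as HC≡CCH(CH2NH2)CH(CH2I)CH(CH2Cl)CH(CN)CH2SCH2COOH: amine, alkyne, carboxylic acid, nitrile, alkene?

alkyne: present (HC≡C — C≡C triple bond → alkyne).
nitrile: present (CH(CN) — pendant –C≡N: nitrile).
carboxylic acid: present (COOH — –COOH: carbonyl C bonded to –OH and C → carboxylic acid (the –OH is not a separate alcohol)).
amine: present (CH(CH2NH2) — pendant –CH2NH2: N on sp³ C, no adjacent C=O → amine).
alkene: no segment matches this pattern.

alkene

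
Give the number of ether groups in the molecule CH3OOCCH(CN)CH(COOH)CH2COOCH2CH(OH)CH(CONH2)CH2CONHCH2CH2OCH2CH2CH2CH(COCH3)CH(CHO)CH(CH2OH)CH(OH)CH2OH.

1

CH3O–C(=O)–: carbonyl C bonded to C and to –OCH3 → ester (not ketone + ether).
pendant –C≡N: nitrile.
pendant –COOH: carbonyl C bonded to C and –OH → carboxylic acid.
–C(=O)–O–C with C on the carbonyl side → ester.
–OH on an sp³ carbon → alcohol (secondary).
pendant –CONH2: carbonyl C bonded to C and N → amide.
–C(=O)–N– linkage → amide (the N is not an amine).
C–O–C with sp³ carbons on both sides and no adjacent C=O → ether.
pendant –COCH3: carbonyl C bonded to two carbons → ketone.
pendant –CHO: carbonyl C bonded to C and H → aldehyde.
pendant –CH2OH on an sp³ backbone C → alcohol.
–OH on an sp³ carbon → alcohol (secondary).
–OH on an sp³ carbon → alcohol.
Ether appears at: CH2OCH2 → 1.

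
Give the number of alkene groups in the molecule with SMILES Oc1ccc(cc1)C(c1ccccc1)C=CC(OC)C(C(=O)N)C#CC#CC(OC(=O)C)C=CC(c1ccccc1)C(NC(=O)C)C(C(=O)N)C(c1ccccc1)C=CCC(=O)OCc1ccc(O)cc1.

Reading the structure from left to right:
  HOC6H4: –OH attached directly to an aromatic ring → phenol (not alcohol); the ring itself is an arene.
  CH(C6H5): pendant –C6H5: benzene ring → arene.
  CH=CH: C=C double bond → alkene.
  CH(OCH3): pendant –OCH3: C–O–C with sp³ C, no adjacent C=O → ether.
  CH(CONH2): pendant –CONH2: carbonyl C bonded to C and N → amide.
  C≡C: C≡C triple bond → alkyne.
  C≡C: C≡C triple bond → alkyne.
  CH(OCOCH3): pendant –OC(=O)CH3: an acyloxy group → ester.
  CH=CH: C=C double bond → alkene.
  CH(C6H5): pendant –C6H5: benzene ring → arene.
  CH(NHCOCH3): pendant –NHC(=O)CH3: N bonded to a carbonyl → amide (not amine).
  CH(CONH2): pendant –CONH2: carbonyl C bonded to C and N → amide.
  CH(C6H5): pendant –C6H5: benzene ring → arene.
  CH=CH: C=C double bond → alkene.
  CH2COOCH2: –C(=O)–O–C with C on the carbonyl side → ester.
  C6H4OH: –OH attached directly to an aromatic ring → phenol (not alcohol); the ring itself is an arene.
Alkene appears at: CH=CH, CH=CH, CH=CH → 3.

3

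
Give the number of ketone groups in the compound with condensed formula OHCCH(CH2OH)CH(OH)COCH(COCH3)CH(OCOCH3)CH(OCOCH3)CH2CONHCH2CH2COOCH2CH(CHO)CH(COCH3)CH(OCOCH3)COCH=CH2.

Working along the chain:
  OHC: terminal –CHO: carbonyl C bonded to H and C → aldehyde.
  CH(CH2OH): pendant –CH2OH on an sp³ backbone C → alcohol.
  CH(OH): –OH on an sp³ carbon → alcohol (secondary).
  CO: –C(=O)– with carbon on both sides → ketone.
  CH(COCH3): pendant –COCH3: carbonyl C bonded to two carbons → ketone.
  CH(OCOCH3): pendant –OC(=O)CH3: an acyloxy group → ester.
  CH(OCOCH3): pendant –OC(=O)CH3: an acyloxy group → ester.
  CH2CONHCH2: –C(=O)–N– linkage → amide (the N is not an amine).
  CH2COOCH2: –C(=O)–O–C with C on the carbonyl side → ester.
  CH(CHO): pendant –CHO: carbonyl C bonded to C and H → aldehyde.
  CH(COCH3): pendant –COCH3: carbonyl C bonded to two carbons → ketone.
  CH(OCOCH3): pendant –OC(=O)CH3: an acyloxy group → ester.
  CO: –C(=O)– with carbon on both sides → ketone.
  CH=CH2: C=C double bond → alkene.
Ketone appears at: CO, CH(COCH3), CH(COCH3), CO → 4.

4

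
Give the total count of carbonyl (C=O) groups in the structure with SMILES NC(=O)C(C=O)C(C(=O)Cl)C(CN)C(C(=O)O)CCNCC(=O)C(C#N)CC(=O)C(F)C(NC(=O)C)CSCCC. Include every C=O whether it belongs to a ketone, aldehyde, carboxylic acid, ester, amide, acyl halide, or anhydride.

7

H2NCO: amide, 1 C=O (running total 1).
CH(CHO): aldehyde, 1 C=O (running total 2).
CH(COCl): acyl halide, 1 C=O (running total 3).
CH(COOH): carboxylic acid, 1 C=O (running total 4).
CO: ketone, 1 C=O (running total 5).
CO: ketone, 1 C=O (running total 6).
CH(NHCOCH3): amide, 1 C=O (running total 7).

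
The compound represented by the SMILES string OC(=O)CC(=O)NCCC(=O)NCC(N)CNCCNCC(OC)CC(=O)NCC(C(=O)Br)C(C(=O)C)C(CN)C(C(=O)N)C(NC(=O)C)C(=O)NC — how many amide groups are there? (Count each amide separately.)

6

–COOH: carbonyl C bonded to –OH and C → carboxylic acid (the –OH is not a separate alcohol).
–C(=O)–N– linkage → amide (the N is not an amine).
–C(=O)–N– linkage → amide (the N is not an amine).
–NH2 on an sp³ carbon with no adjacent C=O → amine.
C–N–C with sp³ carbons and no adjacent C=O → amine (secondary).
C–N–C with sp³ carbons and no adjacent C=O → amine (secondary).
pendant –OCH3: C–O–C with sp³ C, no adjacent C=O → ether.
–C(=O)–N– linkage → amide (the N is not an amine).
pendant –C(=O)X: carbonyl C bonded to C and halogen → acyl halide.
pendant –COCH3: carbonyl C bonded to two carbons → ketone.
pendant –CH2NH2: N on sp³ C, no adjacent C=O → amine.
pendant –CONH2: carbonyl C bonded to C and N → amide.
pendant –NHC(=O)CH3: N bonded to a carbonyl → amide (not amine).
–C(=O)NHCH3: carbonyl C bonded to C and to N → amide (the N is not an amine).
Amide appears at: CH2CONHCH2, CH2CONHCH2, CH2CONHCH2, CH(CONH2), CH(NHCOCH3), CONHCH3 → 6.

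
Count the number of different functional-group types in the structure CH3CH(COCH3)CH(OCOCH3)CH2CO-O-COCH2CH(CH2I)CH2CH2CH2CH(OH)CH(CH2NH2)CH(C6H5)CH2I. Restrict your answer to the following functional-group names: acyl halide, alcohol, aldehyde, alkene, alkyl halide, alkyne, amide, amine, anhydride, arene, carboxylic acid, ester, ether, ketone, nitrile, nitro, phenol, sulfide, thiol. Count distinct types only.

Reading the structure from left to right:
  CH(COCH3): pendant –COCH3: carbonyl C bonded to two carbons → ketone.
  CH(OCOCH3): pendant –OC(=O)CH3: an acyloxy group → ester.
  CH2CO-O-COCH2: two acyl groups sharing one oxygen, –C(=O)–O–C(=O)– → anhydride.
  CH(CH2I): pendant –CH2X: halogen on sp³ carbon → alkyl halide.
  CH(OH): –OH on an sp³ carbon → alcohol (secondary).
  CH(CH2NH2): pendant –CH2NH2: N on sp³ C, no adjacent C=O → amine.
  CH(C6H5): pendant –C6H5: benzene ring → arene.
  CH2I: halogen on an sp³ carbon → alkyl halide.
Distinct types present: alcohol, alkyl halide, amine, anhydride, arene, ester, ketone.

7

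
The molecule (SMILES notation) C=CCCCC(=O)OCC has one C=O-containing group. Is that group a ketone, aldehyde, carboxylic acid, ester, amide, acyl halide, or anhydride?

ester

The carbonyl is in the COOCH2CH3 segment: –C(=O)OCH2CH3: carbonyl C bonded to C and to –OEt → ester.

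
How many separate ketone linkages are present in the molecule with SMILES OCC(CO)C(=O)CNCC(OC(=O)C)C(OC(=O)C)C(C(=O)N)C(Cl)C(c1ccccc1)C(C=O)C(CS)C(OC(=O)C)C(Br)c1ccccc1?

1

Taking each segment in turn:
  HOCH2: HO– on an sp³ carbon → alcohol.
  CH(CH2OH): pendant –CH2OH on an sp³ backbone C → alcohol.
  CO: –C(=O)– with carbon on both sides → ketone.
  CH2NHCH2: C–N–C with sp³ carbons and no adjacent C=O → amine (secondary).
  CH(OCOCH3): pendant –OC(=O)CH3: an acyloxy group → ester.
  CH(OCOCH3): pendant –OC(=O)CH3: an acyloxy group → ester.
  CH(CONH2): pendant –CONH2: carbonyl C bonded to C and N → amide.
  CH(Cl): halogen on an sp³ carbon → alkyl halide.
  CH(C6H5): pendant –C6H5: benzene ring → arene.
  CH(CHO): pendant –CHO: carbonyl C bonded to C and H → aldehyde.
  CH(CH2SH): pendant –CH2SH → thiol.
  CH(OCOCH3): pendant –OC(=O)CH3: an acyloxy group → ester.
  CH(Br): halogen on an sp³ carbon → alkyl halide.
  C6H5: –C6H5 phenyl ring → arene.
Ketone appears at: CO → 1.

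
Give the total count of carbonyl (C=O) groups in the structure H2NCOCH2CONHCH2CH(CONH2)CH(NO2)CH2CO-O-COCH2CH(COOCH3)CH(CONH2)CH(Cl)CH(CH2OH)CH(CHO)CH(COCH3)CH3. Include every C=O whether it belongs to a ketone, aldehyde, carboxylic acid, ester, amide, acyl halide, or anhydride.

H2NCO: amide, 1 C=O (running total 1).
CH2CONHCH2: amide, 1 C=O (running total 2).
CH(CONH2): amide, 1 C=O (running total 3).
CH2CO-O-COCH2: anhydride, 2 C=O (running total 5).
CH(COOCH3): ester, 1 C=O (running total 6).
CH(CONH2): amide, 1 C=O (running total 7).
CH(CHO): aldehyde, 1 C=O (running total 8).
CH(COCH3): ketone, 1 C=O (running total 9).

9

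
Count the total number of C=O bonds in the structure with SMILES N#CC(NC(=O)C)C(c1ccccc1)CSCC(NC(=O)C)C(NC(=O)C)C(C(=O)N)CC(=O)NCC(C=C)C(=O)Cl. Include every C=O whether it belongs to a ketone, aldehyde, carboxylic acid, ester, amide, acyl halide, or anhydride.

6

CH(NHCOCH3): amide, 1 C=O (running total 1).
CH(NHCOCH3): amide, 1 C=O (running total 2).
CH(NHCOCH3): amide, 1 C=O (running total 3).
CH(CONH2): amide, 1 C=O (running total 4).
CH2CONHCH2: amide, 1 C=O (running total 5).
COCl: acyl halide, 1 C=O (running total 6).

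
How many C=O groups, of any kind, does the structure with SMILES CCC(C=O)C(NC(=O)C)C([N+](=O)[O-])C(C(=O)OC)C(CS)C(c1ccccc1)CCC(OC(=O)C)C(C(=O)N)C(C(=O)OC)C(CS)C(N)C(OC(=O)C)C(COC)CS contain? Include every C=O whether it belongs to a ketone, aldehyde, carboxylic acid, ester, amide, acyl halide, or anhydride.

7

CH(CHO): aldehyde, 1 C=O (running total 1).
CH(NHCOCH3): amide, 1 C=O (running total 2).
CH(COOCH3): ester, 1 C=O (running total 3).
CH(OCOCH3): ester, 1 C=O (running total 4).
CH(CONH2): amide, 1 C=O (running total 5).
CH(COOCH3): ester, 1 C=O (running total 6).
CH(OCOCH3): ester, 1 C=O (running total 7).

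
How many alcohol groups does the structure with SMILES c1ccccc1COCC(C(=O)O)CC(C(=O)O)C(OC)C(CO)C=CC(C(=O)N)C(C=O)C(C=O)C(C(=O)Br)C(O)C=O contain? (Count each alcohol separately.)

C6H5– phenyl ring → arene.
C–O–C with sp³ carbons on both sides and no adjacent C=O → ether.
pendant –COOH: carbonyl C bonded to C and –OH → carboxylic acid.
pendant –COOH: carbonyl C bonded to C and –OH → carboxylic acid.
pendant –OCH3: C–O–C with sp³ C, no adjacent C=O → ether.
pendant –CH2OH on an sp³ backbone C → alcohol.
C=C double bond → alkene.
pendant –CONH2: carbonyl C bonded to C and N → amide.
pendant –CHO: carbonyl C bonded to C and H → aldehyde.
pendant –CHO: carbonyl C bonded to C and H → aldehyde.
pendant –C(=O)X: carbonyl C bonded to C and halogen → acyl halide.
–OH on an sp³ carbon → alcohol (secondary).
terminal –CHO: carbonyl C bonded to H and C → aldehyde.
Alcohol appears at: CH(CH2OH), CH(OH) → 2.

2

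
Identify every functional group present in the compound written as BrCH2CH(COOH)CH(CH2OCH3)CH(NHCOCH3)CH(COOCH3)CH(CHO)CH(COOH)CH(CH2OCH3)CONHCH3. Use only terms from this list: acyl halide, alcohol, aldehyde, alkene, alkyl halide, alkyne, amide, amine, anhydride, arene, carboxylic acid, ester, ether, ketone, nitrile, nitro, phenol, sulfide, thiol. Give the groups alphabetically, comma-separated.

aldehyde, alkyl halide, amide, carboxylic acid, ester, ether

halogen on an sp³ carbon → alkyl halide.
pendant –COOH: carbonyl C bonded to C and –OH → carboxylic acid.
pendant –CH2OCH3: C–O–C linkage → ether.
pendant –NHC(=O)CH3: N bonded to a carbonyl → amide (not amine).
pendant –COOCH3: carbonyl C bonded to C and –OCH3 → ester.
pendant –CHO: carbonyl C bonded to C and H → aldehyde.
pendant –COOH: carbonyl C bonded to C and –OH → carboxylic acid.
pendant –CH2OCH3: C–O–C linkage → ether.
–C(=O)NHCH3: carbonyl C bonded to C and to N → amide (the N is not an amine).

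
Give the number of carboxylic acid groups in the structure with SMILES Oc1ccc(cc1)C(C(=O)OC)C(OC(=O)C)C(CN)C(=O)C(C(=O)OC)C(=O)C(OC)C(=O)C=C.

0

Reading the structure from left to right:
  HOC6H4: –OH attached directly to an aromatic ring → phenol (not alcohol); the ring itself is an arene.
  CH(COOCH3): pendant –COOCH3: carbonyl C bonded to C and –OCH3 → ester.
  CH(OCOCH3): pendant –OC(=O)CH3: an acyloxy group → ester.
  CH(CH2NH2): pendant –CH2NH2: N on sp³ C, no adjacent C=O → amine.
  CO: –C(=O)– with carbon on both sides → ketone.
  CH(COOCH3): pendant –COOCH3: carbonyl C bonded to C and –OCH3 → ester.
  CO: –C(=O)– with carbon on both sides → ketone.
  CH(OCH3): pendant –OCH3: C–O–C with sp³ C, no adjacent C=O → ether.
  CO: –C(=O)– with carbon on both sides → ketone.
  CH=CH2: C=C double bond → alkene.
No segment is a carboxylic acid: CH(COOCH3) is ester, not carboxylic acid; CH(OCOCH3) is ester, not carboxylic acid; CH(COOCH3) is ester, not carboxylic acid. → 0.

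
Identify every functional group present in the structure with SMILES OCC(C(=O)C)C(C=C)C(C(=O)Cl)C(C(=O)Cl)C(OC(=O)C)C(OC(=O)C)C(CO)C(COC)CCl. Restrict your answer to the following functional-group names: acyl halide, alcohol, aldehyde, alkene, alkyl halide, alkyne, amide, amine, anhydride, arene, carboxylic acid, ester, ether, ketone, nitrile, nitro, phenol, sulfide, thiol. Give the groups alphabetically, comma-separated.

acyl halide, alcohol, alkene, alkyl halide, ester, ether, ketone

HO– on an sp³ carbon → alcohol.
pendant –COCH3: carbonyl C bonded to two carbons → ketone.
pendant –CH=CH2: C=C double bond → alkene.
pendant –C(=O)X: carbonyl C bonded to C and halogen → acyl halide.
pendant –C(=O)X: carbonyl C bonded to C and halogen → acyl halide.
pendant –OC(=O)CH3: an acyloxy group → ester.
pendant –OC(=O)CH3: an acyloxy group → ester.
pendant –CH2OH on an sp³ backbone C → alcohol.
pendant –CH2OCH3: C–O–C linkage → ether.
halogen on an sp³ carbon → alkyl halide.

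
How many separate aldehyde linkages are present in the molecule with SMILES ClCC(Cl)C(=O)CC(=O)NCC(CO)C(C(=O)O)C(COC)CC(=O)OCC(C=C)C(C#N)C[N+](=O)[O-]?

0

Working along the chain:
  ClCH2: halogen on an sp³ carbon → alkyl halide.
  CH(Cl): halogen on an sp³ carbon → alkyl halide.
  CO: –C(=O)– with carbon on both sides → ketone.
  CH2CONHCH2: –C(=O)–N– linkage → amide (the N is not an amine).
  CH(CH2OH): pendant –CH2OH on an sp³ backbone C → alcohol.
  CH(COOH): pendant –COOH: carbonyl C bonded to C and –OH → carboxylic acid.
  CH(CH2OCH3): pendant –CH2OCH3: C–O–C linkage → ether.
  CH2COOCH2: –C(=O)–O–C with C on the carbonyl side → ester.
  CH(CH=CH2): pendant –CH=CH2: C=C double bond → alkene.
  CH(CN): pendant –C≡N: nitrile.
  CH2NO2: –NO2 on carbon → nitro group.
No segment is a aldehyde: CO is ketone, not aldehyde; CH(COOH) is carboxylic acid, not aldehyde; CH2COOCH2 is ester, not aldehyde. → 0.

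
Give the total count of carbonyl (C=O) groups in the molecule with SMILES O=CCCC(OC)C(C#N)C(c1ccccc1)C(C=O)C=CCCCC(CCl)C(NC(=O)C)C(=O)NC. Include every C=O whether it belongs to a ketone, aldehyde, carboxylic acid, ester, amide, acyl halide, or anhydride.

4

OHC: aldehyde, 1 C=O (running total 1).
CH(CHO): aldehyde, 1 C=O (running total 2).
CH(NHCOCH3): amide, 1 C=O (running total 3).
CONHCH3: amide, 1 C=O (running total 4).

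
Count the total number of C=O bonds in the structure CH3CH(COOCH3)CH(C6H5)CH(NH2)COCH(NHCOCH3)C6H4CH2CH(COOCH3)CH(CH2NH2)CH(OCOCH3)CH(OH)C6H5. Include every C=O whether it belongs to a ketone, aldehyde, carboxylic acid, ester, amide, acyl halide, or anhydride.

CH(COOCH3): ester, 1 C=O (running total 1).
CO: ketone, 1 C=O (running total 2).
CH(NHCOCH3): amide, 1 C=O (running total 3).
CH(COOCH3): ester, 1 C=O (running total 4).
CH(OCOCH3): ester, 1 C=O (running total 5).

5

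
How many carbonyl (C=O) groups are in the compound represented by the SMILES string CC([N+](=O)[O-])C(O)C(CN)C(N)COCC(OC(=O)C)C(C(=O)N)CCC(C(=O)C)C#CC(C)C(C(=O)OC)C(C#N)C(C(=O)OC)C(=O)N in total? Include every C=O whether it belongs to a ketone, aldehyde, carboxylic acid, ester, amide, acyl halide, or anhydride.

CH(OCOCH3): ester, 1 C=O (running total 1).
CH(CONH2): amide, 1 C=O (running total 2).
CH(COCH3): ketone, 1 C=O (running total 3).
CH(COOCH3): ester, 1 C=O (running total 4).
CH(COOCH3): ester, 1 C=O (running total 5).
CONH2: amide, 1 C=O (running total 6).

6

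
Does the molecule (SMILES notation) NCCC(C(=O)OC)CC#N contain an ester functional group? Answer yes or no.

yes

–NH2 on an sp³ carbon with no adjacent C=O → amine.
pendant –COOCH3: carbonyl C bonded to C and –OCH3 → ester.
–C≡N: carbon triple-bonded to nitrogen → nitrile.
The CH(COOCH3) segment supplies the ester: pendant –COOCH3: carbonyl C bonded to C and –OCH3 → ester.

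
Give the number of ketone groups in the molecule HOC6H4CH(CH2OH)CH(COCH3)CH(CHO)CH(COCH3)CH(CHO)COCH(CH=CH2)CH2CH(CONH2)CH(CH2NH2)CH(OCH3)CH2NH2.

3

Reading the structure from left to right:
  HOC6H4: –OH attached directly to an aromatic ring → phenol (not alcohol); the ring itself is an arene.
  CH(CH2OH): pendant –CH2OH on an sp³ backbone C → alcohol.
  CH(COCH3): pendant –COCH3: carbonyl C bonded to two carbons → ketone.
  CH(CHO): pendant –CHO: carbonyl C bonded to C and H → aldehyde.
  CH(COCH3): pendant –COCH3: carbonyl C bonded to two carbons → ketone.
  CH(CHO): pendant –CHO: carbonyl C bonded to C and H → aldehyde.
  CO: –C(=O)– with carbon on both sides → ketone.
  CH(CH=CH2): pendant –CH=CH2: C=C double bond → alkene.
  CH(CONH2): pendant –CONH2: carbonyl C bonded to C and N → amide.
  CH(CH2NH2): pendant –CH2NH2: N on sp³ C, no adjacent C=O → amine.
  CH(OCH3): pendant –OCH3: C–O–C with sp³ C, no adjacent C=O → ether.
  CH2NH2: –NH2 on an sp³ carbon with no adjacent C=O → amine.
Ketone appears at: CH(COCH3), CH(COCH3), CO → 3.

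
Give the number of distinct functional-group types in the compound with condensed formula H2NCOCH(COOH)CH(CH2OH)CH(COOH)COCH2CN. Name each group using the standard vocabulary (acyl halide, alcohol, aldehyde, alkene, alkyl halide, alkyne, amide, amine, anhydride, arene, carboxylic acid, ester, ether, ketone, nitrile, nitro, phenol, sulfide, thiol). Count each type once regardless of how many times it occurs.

Working along the chain:
  H2NCO: –C(=O)NH2: carbonyl C bonded to C and to N → amide (the N is not a separate amine).
  CH(COOH): pendant –COOH: carbonyl C bonded to C and –OH → carboxylic acid.
  CH(CH2OH): pendant –CH2OH on an sp³ backbone C → alcohol.
  CH(COOH): pendant –COOH: carbonyl C bonded to C and –OH → carboxylic acid.
  CO: –C(=O)– with carbon on both sides → ketone.
  CN: –C≡N: carbon triple-bonded to nitrogen → nitrile.
Distinct types present: alcohol, amide, carboxylic acid, ketone, nitrile.

5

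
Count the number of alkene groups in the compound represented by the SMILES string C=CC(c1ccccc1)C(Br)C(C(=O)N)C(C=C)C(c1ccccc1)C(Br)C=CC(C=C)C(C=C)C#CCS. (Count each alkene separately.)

Taking each segment in turn:
  CH2=CH: C=C double bond → alkene.
  CH(C6H5): pendant –C6H5: benzene ring → arene.
  CH(Br): halogen on an sp³ carbon → alkyl halide.
  CH(CONH2): pendant –CONH2: carbonyl C bonded to C and N → amide.
  CH(CH=CH2): pendant –CH=CH2: C=C double bond → alkene.
  CH(C6H5): pendant –C6H5: benzene ring → arene.
  CH(Br): halogen on an sp³ carbon → alkyl halide.
  CH=CH: C=C double bond → alkene.
  CH(CH=CH2): pendant –CH=CH2: C=C double bond → alkene.
  CH(CH=CH2): pendant –CH=CH2: C=C double bond → alkene.
  C≡C: C≡C triple bond → alkyne.
  CH2SH: –SH on an sp³ carbon → thiol.
Alkene appears at: CH2=CH, CH(CH=CH2), CH=CH, CH(CH=CH2), CH(CH=CH2) → 5.

5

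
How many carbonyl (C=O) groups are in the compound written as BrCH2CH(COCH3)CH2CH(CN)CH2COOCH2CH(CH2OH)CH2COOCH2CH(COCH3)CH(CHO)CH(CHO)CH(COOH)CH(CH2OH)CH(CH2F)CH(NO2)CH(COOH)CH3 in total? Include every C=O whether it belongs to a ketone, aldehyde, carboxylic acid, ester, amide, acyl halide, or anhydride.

CH(COCH3): ketone, 1 C=O (running total 1).
CH2COOCH2: ester, 1 C=O (running total 2).
CH2COOCH2: ester, 1 C=O (running total 3).
CH(COCH3): ketone, 1 C=O (running total 4).
CH(CHO): aldehyde, 1 C=O (running total 5).
CH(CHO): aldehyde, 1 C=O (running total 6).
CH(COOH): carboxylic acid, 1 C=O (running total 7).
CH(COOH): carboxylic acid, 1 C=O (running total 8).

8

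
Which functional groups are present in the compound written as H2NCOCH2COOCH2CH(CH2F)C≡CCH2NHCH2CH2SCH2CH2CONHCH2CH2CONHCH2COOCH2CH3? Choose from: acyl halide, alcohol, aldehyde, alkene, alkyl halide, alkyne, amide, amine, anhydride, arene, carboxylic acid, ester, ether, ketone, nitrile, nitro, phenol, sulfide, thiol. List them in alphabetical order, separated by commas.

alkyl halide, alkyne, amide, amine, ester, sulfide

Taking each segment in turn:
  H2NCO: –C(=O)NH2: carbonyl C bonded to C and to N → amide (the N is not a separate amine).
  CH2COOCH2: –C(=O)–O–C with C on the carbonyl side → ester.
  CH(CH2F): pendant –CH2X: halogen on sp³ carbon → alkyl halide.
  C≡C: C≡C triple bond → alkyne.
  CH2NHCH2: C–N–C with sp³ carbons and no adjacent C=O → amine (secondary).
  CH2SCH2: C–S–C linkage → sulfide (thioether).
  CH2CONHCH2: –C(=O)–N– linkage → amide (the N is not an amine).
  CH2CONHCH2: –C(=O)–N– linkage → amide (the N is not an amine).
  COOCH2CH3: –C(=O)OCH2CH3: carbonyl C bonded to C and to –OEt → ester.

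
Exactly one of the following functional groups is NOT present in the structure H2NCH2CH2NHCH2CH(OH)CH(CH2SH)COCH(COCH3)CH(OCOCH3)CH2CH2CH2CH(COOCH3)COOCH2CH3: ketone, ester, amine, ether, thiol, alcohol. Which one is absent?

ketone: present (CO — –C(=O)– with carbon on both sides → ketone).
thiol: present (CH(CH2SH) — pendant –CH2SH → thiol).
alcohol: present (CH(OH) — –OH on an sp³ carbon → alcohol (secondary)).
ester: present (CH(OCOCH3) — pendant –OC(=O)CH3: an acyloxy group → ester).
amine: present (H2NCH2 — –NH2 on an sp³ carbon with no adjacent C=O → amine).
ether: absent. In each of CH(OCOCH3), CH(COOCH3) and COOCH2CH3, the C–O–C oxygen is adjacent to a C=O, so it belongs to an ester, not an ether.

ether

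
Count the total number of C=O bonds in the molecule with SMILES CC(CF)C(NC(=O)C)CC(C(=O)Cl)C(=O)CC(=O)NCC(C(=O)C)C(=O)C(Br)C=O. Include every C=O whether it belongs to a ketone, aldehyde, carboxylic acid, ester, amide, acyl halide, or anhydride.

CH(NHCOCH3): amide, 1 C=O (running total 1).
CH(COCl): acyl halide, 1 C=O (running total 2).
CO: ketone, 1 C=O (running total 3).
CH2CONHCH2: amide, 1 C=O (running total 4).
CH(COCH3): ketone, 1 C=O (running total 5).
CO: ketone, 1 C=O (running total 6).
CHO: aldehyde, 1 C=O (running total 7).

7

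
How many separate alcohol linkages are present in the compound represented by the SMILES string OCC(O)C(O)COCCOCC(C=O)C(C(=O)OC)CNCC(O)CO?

Taking each segment in turn:
  HOCH2: HO– on an sp³ carbon → alcohol.
  CH(OH): –OH on an sp³ carbon → alcohol (secondary).
  CH(OH): –OH on an sp³ carbon → alcohol (secondary).
  CH2OCH2: C–O–C with sp³ carbons on both sides and no adjacent C=O → ether.
  CH2OCH2: C–O–C with sp³ carbons on both sides and no adjacent C=O → ether.
  CH(CHO): pendant –CHO: carbonyl C bonded to C and H → aldehyde.
  CH(COOCH3): pendant –COOCH3: carbonyl C bonded to C and –OCH3 → ester.
  CH2NHCH2: C–N–C with sp³ carbons and no adjacent C=O → amine (secondary).
  CH(OH): –OH on an sp³ carbon → alcohol (secondary).
  CH2OH: –OH on an sp³ carbon → alcohol.
Alcohol appears at: HOCH2, CH(OH), CH(OH), CH(OH), CH2OH → 5.

5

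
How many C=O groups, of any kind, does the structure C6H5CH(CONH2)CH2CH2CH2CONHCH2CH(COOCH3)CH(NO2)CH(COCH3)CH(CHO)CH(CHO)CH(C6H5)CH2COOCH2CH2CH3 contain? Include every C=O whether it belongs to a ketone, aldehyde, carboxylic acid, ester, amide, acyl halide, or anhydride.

7

CH(CONH2): amide, 1 C=O (running total 1).
CH2CONHCH2: amide, 1 C=O (running total 2).
CH(COOCH3): ester, 1 C=O (running total 3).
CH(COCH3): ketone, 1 C=O (running total 4).
CH(CHO): aldehyde, 1 C=O (running total 5).
CH(CHO): aldehyde, 1 C=O (running total 6).
CH2COOCH2: ester, 1 C=O (running total 7).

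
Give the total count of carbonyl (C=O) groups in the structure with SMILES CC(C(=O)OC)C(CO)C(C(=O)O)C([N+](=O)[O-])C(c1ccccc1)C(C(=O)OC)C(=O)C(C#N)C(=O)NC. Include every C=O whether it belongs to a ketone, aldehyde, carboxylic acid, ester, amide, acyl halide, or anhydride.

5

CH(COOCH3): ester, 1 C=O (running total 1).
CH(COOH): carboxylic acid, 1 C=O (running total 2).
CH(COOCH3): ester, 1 C=O (running total 3).
CO: ketone, 1 C=O (running total 4).
CONHCH3: amide, 1 C=O (running total 5).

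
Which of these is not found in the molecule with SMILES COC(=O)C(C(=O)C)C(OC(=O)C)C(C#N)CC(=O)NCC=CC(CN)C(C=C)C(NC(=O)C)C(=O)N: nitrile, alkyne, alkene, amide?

alkyne

amide: present (CH2CONHCH2 — –C(=O)–N– linkage → amide (the N is not an amine)).
nitrile: present (CH(CN) — pendant –C≡N: nitrile).
alkene: present (CH=CH — C=C double bond → alkene).
alkyne: absent. In CH(CN), the triple bond is C≡N, not C≡C, so it is a nitrile.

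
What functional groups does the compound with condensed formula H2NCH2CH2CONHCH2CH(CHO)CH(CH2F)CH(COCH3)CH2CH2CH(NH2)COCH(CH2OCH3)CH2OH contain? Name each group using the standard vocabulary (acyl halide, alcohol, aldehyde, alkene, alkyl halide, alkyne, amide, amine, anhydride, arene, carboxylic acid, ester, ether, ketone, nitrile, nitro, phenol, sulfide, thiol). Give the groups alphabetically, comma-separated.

alcohol, aldehyde, alkyl halide, amide, amine, ether, ketone

–NH2 on an sp³ carbon with no adjacent C=O → amine.
–C(=O)–N– linkage → amide (the N is not an amine).
pendant –CHO: carbonyl C bonded to C and H → aldehyde.
pendant –CH2X: halogen on sp³ carbon → alkyl halide.
pendant –COCH3: carbonyl C bonded to two carbons → ketone.
–NH2 on an sp³ carbon with no adjacent C=O → amine.
–C(=O)– with carbon on both sides → ketone.
pendant –CH2OCH3: C–O–C linkage → ether.
–OH on an sp³ carbon → alcohol.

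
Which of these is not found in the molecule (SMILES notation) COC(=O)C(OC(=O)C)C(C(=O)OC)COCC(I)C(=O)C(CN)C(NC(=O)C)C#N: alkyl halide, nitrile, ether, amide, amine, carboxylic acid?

alkyl halide: present (CH(I) — halogen on an sp³ carbon → alkyl halide).
nitrile: present (CN — –C≡N: carbon triple-bonded to nitrogen → nitrile).
amine: present (CH(CH2NH2) — pendant –CH2NH2: N on sp³ C, no adjacent C=O → amine).
amide: present (CH(NHCOCH3) — pendant –NHC(=O)CH3: N bonded to a carbonyl → amide (not amine)).
ether: present (CH2OCH2 — C–O–C with sp³ carbons on both sides and no adjacent C=O → ether).
carboxylic acid: absent. In each of CH3OOC, CH(OCOCH3) and CH(COOCH3), the acyl oxygen is bonded to carbon (–O–C), not to H, so this is an ester. In CH(NHCOCH3), the carbonyl is bonded to nitrogen, not to –OH; that is an amide.

carboxylic acid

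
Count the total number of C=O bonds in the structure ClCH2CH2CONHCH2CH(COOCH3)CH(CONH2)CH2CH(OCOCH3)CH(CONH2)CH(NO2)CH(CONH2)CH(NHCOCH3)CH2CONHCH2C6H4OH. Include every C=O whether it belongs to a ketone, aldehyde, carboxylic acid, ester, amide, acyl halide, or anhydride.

8

CH2CONHCH2: amide, 1 C=O (running total 1).
CH(COOCH3): ester, 1 C=O (running total 2).
CH(CONH2): amide, 1 C=O (running total 3).
CH(OCOCH3): ester, 1 C=O (running total 4).
CH(CONH2): amide, 1 C=O (running total 5).
CH(CONH2): amide, 1 C=O (running total 6).
CH(NHCOCH3): amide, 1 C=O (running total 7).
CH2CONHCH2: amide, 1 C=O (running total 8).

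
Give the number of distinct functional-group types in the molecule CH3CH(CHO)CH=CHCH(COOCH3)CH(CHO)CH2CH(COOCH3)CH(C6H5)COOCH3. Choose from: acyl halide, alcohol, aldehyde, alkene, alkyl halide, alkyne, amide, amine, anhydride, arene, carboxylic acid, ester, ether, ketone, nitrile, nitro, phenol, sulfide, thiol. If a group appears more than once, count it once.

4

pendant –CHO: carbonyl C bonded to C and H → aldehyde.
C=C double bond → alkene.
pendant –COOCH3: carbonyl C bonded to C and –OCH3 → ester.
pendant –CHO: carbonyl C bonded to C and H → aldehyde.
pendant –COOCH3: carbonyl C bonded to C and –OCH3 → ester.
pendant –C6H5: benzene ring → arene.
–C(=O)OCH3: carbonyl C bonded to C and to –OCH3 → ester (not ketone + ether).
Distinct types present: aldehyde, alkene, arene, ester.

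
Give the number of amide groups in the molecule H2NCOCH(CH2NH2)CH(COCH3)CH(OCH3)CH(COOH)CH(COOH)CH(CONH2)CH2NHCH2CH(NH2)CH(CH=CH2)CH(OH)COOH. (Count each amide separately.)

2

–C(=O)NH2: carbonyl C bonded to C and to N → amide (the N is not a separate amine).
pendant –CH2NH2: N on sp³ C, no adjacent C=O → amine.
pendant –COCH3: carbonyl C bonded to two carbons → ketone.
pendant –OCH3: C–O–C with sp³ C, no adjacent C=O → ether.
pendant –COOH: carbonyl C bonded to C and –OH → carboxylic acid.
pendant –COOH: carbonyl C bonded to C and –OH → carboxylic acid.
pendant –CONH2: carbonyl C bonded to C and N → amide.
C–N–C with sp³ carbons and no adjacent C=O → amine (secondary).
–NH2 on an sp³ carbon with no adjacent C=O → amine.
pendant –CH=CH2: C=C double bond → alkene.
–OH on an sp³ carbon → alcohol (secondary).
–COOH: carbonyl C bonded to –OH and C → carboxylic acid (the –OH is not a separate alcohol).
Amide appears at: H2NCO, CH(CONH2) → 2.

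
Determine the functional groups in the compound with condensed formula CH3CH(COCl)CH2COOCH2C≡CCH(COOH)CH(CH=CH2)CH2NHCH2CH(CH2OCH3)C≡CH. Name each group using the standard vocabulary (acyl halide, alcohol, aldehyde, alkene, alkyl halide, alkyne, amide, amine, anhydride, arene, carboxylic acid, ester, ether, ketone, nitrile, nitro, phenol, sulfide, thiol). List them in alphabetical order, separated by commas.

Working along the chain:
  CH(COCl): pendant –C(=O)X: carbonyl C bonded to C and halogen → acyl halide.
  CH2COOCH2: –C(=O)–O–C with C on the carbonyl side → ester.
  C≡C: C≡C triple bond → alkyne.
  CH(COOH): pendant –COOH: carbonyl C bonded to C and –OH → carboxylic acid.
  CH(CH=CH2): pendant –CH=CH2: C=C double bond → alkene.
  CH2NHCH2: C–N–C with sp³ carbons and no adjacent C=O → amine (secondary).
  CH(CH2OCH3): pendant –CH2OCH3: C–O–C linkage → ether.
  C≡CH: C≡C triple bond → alkyne.

acyl halide, alkene, alkyne, amine, carboxylic acid, ester, ether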